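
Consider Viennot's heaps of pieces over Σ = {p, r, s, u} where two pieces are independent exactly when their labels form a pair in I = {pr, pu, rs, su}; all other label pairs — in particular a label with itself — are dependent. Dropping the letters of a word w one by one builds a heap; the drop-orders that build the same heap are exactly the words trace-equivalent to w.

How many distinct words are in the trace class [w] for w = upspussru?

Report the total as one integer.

piece 0:u — minimal
piece 1:p — minimal
piece 2:s rests on {1:p}
piece 3:p rests on {2:s}
piece 4:u rests on {0:u}
piece 5:s rests on {3:p}
piece 6:s rests on {5:s}
piece 7:r rests on {4:u}
piece 8:u rests on {7:r}
minimal pieces: {0:u, 1:p}
ways to finish when only these pieces remain (= sum over removing one remaining piece with nothing left below it):
  1 left: {6}→1  {8}→1
  2 left: {5,6}→1  {6,8}→2  {7,8}→1
  3 left: {3,5,6}→1  {4,7,8}→1  {5,6,8}→3  {6,7,8}→3
  4 left: {0,4,7,8}→1  {2,3,5,6}→1  {3,5,6,8}→4  {4,6,7,8}→4  {5,6,7,8}→6
  5 left: {0,4,6,7,8}→5  {1,2,3,5,6}→1  {2,3,5,6,8}→5  {3,5,6,7,8}→10  {4,5,6,7,8}→10
  6 left: {0,4,5,6,7,8}→15  {1,2,3,5,6,8}→6  {2,3,5,6,7,8}→15  {3,4,5,6,7,8}→20
  7 left: {0,3,4,5,6,7,8}→35  {1,2,3,5,6,7,8}→21  {2,3,4,5,6,7,8}→35
  placing 0:u first → 56 extensions
  placing 1:p first → 70 extensions
total linear extensions = 126

126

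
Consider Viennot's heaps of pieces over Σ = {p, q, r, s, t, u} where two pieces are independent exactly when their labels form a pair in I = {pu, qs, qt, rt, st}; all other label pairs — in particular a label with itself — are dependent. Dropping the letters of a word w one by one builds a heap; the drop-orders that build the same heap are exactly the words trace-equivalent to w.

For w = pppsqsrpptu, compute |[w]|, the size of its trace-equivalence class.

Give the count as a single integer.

3

#0=p has no predecessor
#1=p depends on [0:p]
#2=p depends on [1:p]
#3=s depends on [2:p]
#4=q depends on [2:p]
#5=s depends on [3:s]
#6=r depends on [4:q, 5:s]
#7=p depends on [6:r]
#8=p depends on [7:p]
#9=t depends on [8:p]
#10=u depends on [9:t]
sources: [0:p]
N(rest) = Σ N(rest − s) over sources s of rest; N(one piece) = 1:
  size 1 → [10]=1
  size 2 → [9,10]=1
  size 3 → [8,9,10]=1
  size 4 → [7,8,9,10]=1
  size 5 → [6,7,8,9,10]=1
  size 6 → [4,6,7,8,9,10]=1  [5,6,7,8,9,10]=1
  size 7 → [3,5,6,7,8,9,10]=1  [4,5,6,7,8,9,10]=2
  size 8 → [3,4,5,6,7,8,9,10]=3
  size 9 → [2,3,4,5,6,7,8,9,10]=3
  first=0(p) contributes 3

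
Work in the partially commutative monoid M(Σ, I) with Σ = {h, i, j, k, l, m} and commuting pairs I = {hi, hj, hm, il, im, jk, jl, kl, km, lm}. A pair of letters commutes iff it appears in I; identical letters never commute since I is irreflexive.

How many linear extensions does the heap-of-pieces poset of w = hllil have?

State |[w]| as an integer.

0(h) covers ∅
1(l) covers 0:h
2(l) covers 1:l
3(i) covers ∅
4(l) covers 2:l
floor of heap: 0:h, 3:i
completions by unplaced set U, small U first (add the entries for U minus each lowest piece of U):
  |U|=1: {3}:1  {4}:1
  |U|=2: {2,4}:1  {3,4}:2
  |U|=3: {1,2,4}:1  {2,3,4}:3
  start at 0(h): 4
  start at 3(i): 1
sum over floor = 5

5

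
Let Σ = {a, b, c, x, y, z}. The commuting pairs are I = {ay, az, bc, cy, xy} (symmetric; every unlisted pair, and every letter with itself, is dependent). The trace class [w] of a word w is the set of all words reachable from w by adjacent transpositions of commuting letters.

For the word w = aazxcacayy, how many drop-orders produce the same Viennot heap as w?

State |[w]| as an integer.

drop 0:a onto floor
drop 1:a onto {0:a}
drop 2:z onto floor
drop 3:x onto {1:a, 2:z}
drop 4:c onto {3:x}
drop 5:a onto {4:c}
drop 6:c onto {5:a}
drop 7:a onto {6:c}
drop 8:y onto {2:z}
drop 9:y onto {8:y}
ground layer = {0:a, 2:z}
drop-orders for the pieces not yet dropped (sum over which currently-grounded one goes next):
  1 to go: {7} 1  {9} 1
  2 to go: {6,7} 1  {7,9} 2  {8,9} 1
  3 to go: {5,6,7} 1  {6,7,9} 3  {7,8,9} 3
  4 to go: {4,5,6,7} 1  {5,6,7,9} 4  {6,7,8,9} 6
  5 to go: {3,4,5,6,7} 1  {4,5,6,7,9} 5  {5,6,7,8,9} 10
  6 to go: {1,3,4,5,6,7} 1  {3,4,5,6,7,9} 6  {4,5,6,7,8,9} 15
  7 to go: {0,1,3,4,5,6,7} 1  {1,3,4,5,6,7,9} 7  {3,4,5,6,7,8,9} 21
  8 to go: {0,1,3,4,5,6,7,9} 8  {1,3,4,5,6,7,8,9} 28  {2,3,4,5,6,7,8,9} 21
  if 0:a drops first: 49 orders
  if 2:z drops first: 36 orders
heap linearizations: 85

85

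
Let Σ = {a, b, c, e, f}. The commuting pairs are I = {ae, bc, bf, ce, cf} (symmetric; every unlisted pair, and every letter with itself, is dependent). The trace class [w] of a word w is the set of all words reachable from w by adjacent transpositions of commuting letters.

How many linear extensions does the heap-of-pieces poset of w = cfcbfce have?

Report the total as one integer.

0(c) covers ∅
1(f) covers ∅
2(c) covers 0:c
3(b) covers ∅
4(f) covers 1:f
5(c) covers 2:c
6(e) covers 3:b, 4:f
floor of heap: 0:c, 1:f, 3:b
completions by unplaced set U, small U first (add the entries for U minus each lowest piece of U):
  |U|=1: {5}:1  {6}:1
  |U|=2: {2,5}:1  {3,6}:1  {4,6}:1  {5,6}:2
  |U|=3: {0,2,5}:1  {1,4,6}:1  {2,5,6}:3  {3,4,6}:2  {3,5,6}:3  {4,5,6}:3
  |U|=4: {0,2,5,6}:4  {1,3,4,6}:3  {1,4,5,6}:4  {2,3,5,6}:6  {2,4,5,6}:6  {3,4,5,6}:8
  |U|=5: {0,2,3,5,6}:10  {0,2,4,5,6}:10  {1,2,4,5,6}:10  {1,3,4,5,6}:15  {2,3,4,5,6}:20
  start at 0(c): 45
  start at 1(f): 40
  start at 3(b): 20
sum over floor = 105

105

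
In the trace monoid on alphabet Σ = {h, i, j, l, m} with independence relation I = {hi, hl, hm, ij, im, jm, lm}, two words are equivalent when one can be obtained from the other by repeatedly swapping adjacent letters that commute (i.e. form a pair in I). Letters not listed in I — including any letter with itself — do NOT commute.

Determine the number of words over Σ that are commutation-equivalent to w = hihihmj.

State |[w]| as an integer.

105

piece 0:h — minimal
piece 1:i — minimal
piece 2:h rests on {0:h}
piece 3:i rests on {1:i}
piece 4:h rests on {2:h}
piece 5:m — minimal
piece 6:j rests on {4:h}
minimal pieces: {0:h, 1:i, 5:m}
ways to finish when only these pieces remain (= sum over removing one remaining piece with nothing left below it):
  1 left: {3}→1  {5}→1  {6}→1
  2 left: {1,3}→1  {3,5}→2  {3,6}→2  {4,6}→1  {5,6}→2
  3 left: {1,3,5}→3  {1,3,6}→3  {2,4,6}→1  {3,4,6}→3  {3,5,6}→6  {4,5,6}→3
  4 left: {0,2,4,6}→1  {1,3,4,6}→6  {1,3,5,6}→12  {2,3,4,6}→4  {2,4,5,6}→4  {3,4,5,6}→12
  5 left: {0,2,3,4,6}→5  {0,2,4,5,6}→5  {1,2,3,4,6}→10  {1,3,4,5,6}→30  {2,3,4,5,6}→20
  placing 0:h first → 60 extensions
  placing 1:i first → 30 extensions
  placing 5:m first → 15 extensions
total linear extensions = 105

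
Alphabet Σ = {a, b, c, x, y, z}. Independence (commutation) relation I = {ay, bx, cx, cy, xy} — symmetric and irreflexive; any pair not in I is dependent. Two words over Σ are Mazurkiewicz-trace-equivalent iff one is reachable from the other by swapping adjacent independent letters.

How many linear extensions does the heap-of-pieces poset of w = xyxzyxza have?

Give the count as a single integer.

6

#0=x has no predecessor
#1=y has no predecessor
#2=x depends on [0:x]
#3=z depends on [1:y, 2:x]
#4=y depends on [3:z]
#5=x depends on [3:z]
#6=z depends on [4:y, 5:x]
#7=a depends on [6:z]
sources: [0:x, 1:y]
N(rest) = Σ N(rest − s) over sources s of rest; N(one piece) = 1:
  size 1 → [7]=1
  size 2 → [6,7]=1
  size 3 → [4,6,7]=1  [5,6,7]=1
  size 4 → [4,5,6,7]=2
  size 5 → [3,4,5,6,7]=2
  size 6 → [1,3,4,5,6,7]=2  [2,3,4,5,6,7]=2
  first=0(x) contributes 4
  first=1(y) contributes 2
|[w]| = 6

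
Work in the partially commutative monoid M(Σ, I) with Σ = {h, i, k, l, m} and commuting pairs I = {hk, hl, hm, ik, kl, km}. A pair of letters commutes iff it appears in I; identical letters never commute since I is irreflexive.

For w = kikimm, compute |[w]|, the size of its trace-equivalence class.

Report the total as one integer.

15

piece 0:k — minimal
piece 1:i — minimal
piece 2:k rests on {0:k}
piece 3:i rests on {1:i}
piece 4:m rests on {3:i}
piece 5:m rests on {4:m}
minimal pieces: {0:k, 1:i}
ways to finish when only these pieces remain (= sum over removing one remaining piece with nothing left below it):
  1 left: {2}→1  {5}→1
  2 left: {0,2}→1  {2,5}→2  {4,5}→1
  3 left: {0,2,5}→3  {2,4,5}→3  {3,4,5}→1
  4 left: {0,2,4,5}→6  {1,3,4,5}→1  {2,3,4,5}→4
  placing 0:k first → 5 extensions
  placing 1:i first → 10 extensions
total linear extensions = 15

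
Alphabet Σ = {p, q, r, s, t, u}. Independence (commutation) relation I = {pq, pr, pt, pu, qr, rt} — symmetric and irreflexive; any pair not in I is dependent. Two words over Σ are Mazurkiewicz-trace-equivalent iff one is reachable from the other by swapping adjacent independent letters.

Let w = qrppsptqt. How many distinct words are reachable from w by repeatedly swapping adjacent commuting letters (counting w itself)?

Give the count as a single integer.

drop 0:q onto floor
drop 1:r onto floor
drop 2:p onto floor
drop 3:p onto {2:p}
drop 4:s onto {0:q, 1:r, 3:p}
drop 5:p onto {4:s}
drop 6:t onto {4:s}
drop 7:q onto {6:t}
drop 8:t onto {7:q}
ground layer = {0:q, 1:r, 2:p}
drop-orders for the pieces not yet dropped (sum over which currently-grounded one goes next):
  1 to go: {5} 1  {8} 1
  2 to go: {5,8} 2  {7,8} 1
  3 to go: {5,7,8} 3  {6,7,8} 1
  4 to go: {5,6,7,8} 4
  5 to go: {4,5,6,7,8} 4
  6 to go: {0,4,5,6,7,8} 4  {1,4,5,6,7,8} 4  {3,4,5,6,7,8} 4
  7 to go: {0,1,4,5,6,7,8} 8  {0,3,4,5,6,7,8} 8  {1,3,4,5,6,7,8} 8  {2,3,4,5,6,7,8} 4
  if 0:q drops first: 12 orders
  if 1:r drops first: 12 orders
  if 2:p drops first: 24 orders
heap linearizations: 48

48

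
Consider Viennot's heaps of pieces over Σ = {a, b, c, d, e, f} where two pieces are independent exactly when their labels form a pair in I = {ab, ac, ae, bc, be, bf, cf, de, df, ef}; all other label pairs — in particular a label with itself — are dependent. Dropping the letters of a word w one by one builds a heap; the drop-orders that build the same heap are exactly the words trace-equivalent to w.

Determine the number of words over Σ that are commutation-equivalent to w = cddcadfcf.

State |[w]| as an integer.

piece 0:c — minimal
piece 1:d rests on {0:c}
piece 2:d rests on {1:d}
piece 3:c rests on {2:d}
piece 4:a rests on {2:d}
piece 5:d rests on {3:c, 4:a}
piece 6:f rests on {4:a}
piece 7:c rests on {5:d}
piece 8:f rests on {6:f}
minimal pieces: {0:c}
ways to finish when only these pieces remain (= sum over removing one remaining piece with nothing left below it):
  1 left: {7}→1  {8}→1
  2 left: {5,7}→1  {6,8}→1  {7,8}→2
  3 left: {3,5,7}→1  {5,7,8}→3  {6,7,8}→3
  4 left: {3,5,7,8}→4  {5,6,7,8}→6
  5 left: {3,5,6,7,8}→10  {4,5,6,7,8}→6
  6 left: {3,4,5,6,7,8}→16
  7 left: {2,3,4,5,6,7,8}→16
  placing 0:c first → 16 extensions

16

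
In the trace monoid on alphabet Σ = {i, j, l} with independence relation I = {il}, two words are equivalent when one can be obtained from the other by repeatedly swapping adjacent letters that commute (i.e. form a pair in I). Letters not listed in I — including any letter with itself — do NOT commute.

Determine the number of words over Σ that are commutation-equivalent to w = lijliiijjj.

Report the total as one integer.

8

0(l) covers ∅
1(i) covers ∅
2(j) covers 0:l, 1:i
3(l) covers 2:j
4(i) covers 2:j
5(i) covers 4:i
6(i) covers 5:i
7(j) covers 3:l, 6:i
8(j) covers 7:j
9(j) covers 8:j
floor of heap: 0:l, 1:i
completions by unplaced set U, small U first (add the entries for U minus each lowest piece of U):
  |U|=1: {9}:1
  |U|=2: {8,9}:1
  |U|=3: {7,8,9}:1
  |U|=4: {3,7,8,9}:1  {6,7,8,9}:1
  |U|=5: {3,6,7,8,9}:2  {5,6,7,8,9}:1
  |U|=6: {3,5,6,7,8,9}:3  {4,5,6,7,8,9}:1
  |U|=7: {3,4,5,6,7,8,9}:4
  |U|=8: {2,3,4,5,6,7,8,9}:4
  start at 0(l): 4
  start at 1(i): 4
sum over floor = 8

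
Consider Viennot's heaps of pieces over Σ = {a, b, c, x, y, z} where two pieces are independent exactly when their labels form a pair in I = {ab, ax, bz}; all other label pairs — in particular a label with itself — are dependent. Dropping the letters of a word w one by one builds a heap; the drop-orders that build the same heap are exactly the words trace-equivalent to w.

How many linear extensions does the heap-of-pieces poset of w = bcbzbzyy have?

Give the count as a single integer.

drop 0:b onto floor
drop 1:c onto {0:b}
drop 2:b onto {1:c}
drop 3:z onto {1:c}
drop 4:b onto {2:b}
drop 5:z onto {3:z}
drop 6:y onto {4:b, 5:z}
drop 7:y onto {6:y}
ground layer = {0:b}
drop-orders for the pieces not yet dropped (sum over which currently-grounded one goes next):
  1 to go: {7} 1
  2 to go: {6,7} 1
  3 to go: {4,6,7} 1  {5,6,7} 1
  4 to go: {2,4,6,7} 1  {3,5,6,7} 1  {4,5,6,7} 2
  5 to go: {2,4,5,6,7} 3  {3,4,5,6,7} 3
  6 to go: {2,3,4,5,6,7} 6
  if 0:b drops first: 6 orders

6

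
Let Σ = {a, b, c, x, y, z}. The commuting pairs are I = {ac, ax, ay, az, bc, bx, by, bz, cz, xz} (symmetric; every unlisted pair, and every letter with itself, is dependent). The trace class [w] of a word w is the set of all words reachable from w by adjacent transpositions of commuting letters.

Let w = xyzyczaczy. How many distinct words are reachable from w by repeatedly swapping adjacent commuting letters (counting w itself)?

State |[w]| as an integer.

drop 0:x onto floor
drop 1:y onto {0:x}
drop 2:z onto {1:y}
drop 3:y onto {2:z}
drop 4:c onto {3:y}
drop 5:z onto {3:y}
drop 6:a onto floor
drop 7:c onto {4:c}
drop 8:z onto {5:z}
drop 9:y onto {7:c, 8:z}
ground layer = {0:x, 6:a}
drop-orders for the pieces not yet dropped (sum over which currently-grounded one goes next):
  1 to go: {6} 1  {9} 1
  2 to go: {6,9} 2  {7,9} 1  {8,9} 1
  3 to go: {4,7,9} 1  {5,8,9} 1  {6,7,9} 3  {6,8,9} 3  {7,8,9} 2
  4 to go: {4,6,7,9} 4  {4,7,8,9} 3  {5,6,8,9} 4  {5,7,8,9} 3  {6,7,8,9} 8
  5 to go: {4,5,7,8,9} 6  {4,6,7,8,9} 15  {5,6,7,8,9} 15
  6 to go: {3,4,5,7,8,9} 6  {4,5,6,7,8,9} 36
  7 to go: {2,3,4,5,7,8,9} 6  {3,4,5,6,7,8,9} 42
  8 to go: {1,2,3,4,5,7,8,9} 6  {2,3,4,5,6,7,8,9} 48
  if 0:x drops first: 54 orders
  if 6:a drops first: 6 orders
heap linearizations: 60

60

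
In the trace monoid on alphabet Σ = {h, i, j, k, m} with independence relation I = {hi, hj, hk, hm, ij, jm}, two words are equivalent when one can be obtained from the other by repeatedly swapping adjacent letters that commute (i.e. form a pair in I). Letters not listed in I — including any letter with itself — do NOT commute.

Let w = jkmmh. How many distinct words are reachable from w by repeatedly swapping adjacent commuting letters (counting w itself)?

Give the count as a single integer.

5

#0=j has no predecessor
#1=k depends on [0:j]
#2=m depends on [1:k]
#3=m depends on [2:m]
#4=h has no predecessor
sources: [0:j, 4:h]
N(rest) = Σ N(rest − s) over sources s of rest; N(one piece) = 1:
  size 1 → [3]=1  [4]=1
  size 2 → [2,3]=1  [3,4]=2
  size 3 → [1,2,3]=1  [2,3,4]=3
  first=0(j) contributes 4
  first=4(h) contributes 1
|[w]| = 5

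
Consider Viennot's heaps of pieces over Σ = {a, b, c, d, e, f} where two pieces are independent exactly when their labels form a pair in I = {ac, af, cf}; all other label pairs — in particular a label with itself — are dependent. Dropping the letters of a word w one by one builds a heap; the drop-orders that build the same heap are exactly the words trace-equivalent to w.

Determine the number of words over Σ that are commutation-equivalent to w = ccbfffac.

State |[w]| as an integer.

0(c) covers ∅
1(c) covers 0:c
2(b) covers 1:c
3(f) covers 2:b
4(f) covers 3:f
5(f) covers 4:f
6(a) covers 2:b
7(c) covers 2:b
floor of heap: 0:c
completions by unplaced set U, small U first (add the entries for U minus each lowest piece of U):
  |U|=1: {5}:1  {6}:1  {7}:1
  |U|=2: {4,5}:1  {5,6}:2  {5,7}:2  {6,7}:2
  |U|=3: {3,4,5}:1  {4,5,6}:3  {4,5,7}:3  {5,6,7}:6
  |U|=4: {3,4,5,6}:4  {3,4,5,7}:4  {4,5,6,7}:12
  |U|=5: {3,4,5,6,7}:20
  |U|=6: {2,3,4,5,6,7}:20
  start at 0(c): 20

20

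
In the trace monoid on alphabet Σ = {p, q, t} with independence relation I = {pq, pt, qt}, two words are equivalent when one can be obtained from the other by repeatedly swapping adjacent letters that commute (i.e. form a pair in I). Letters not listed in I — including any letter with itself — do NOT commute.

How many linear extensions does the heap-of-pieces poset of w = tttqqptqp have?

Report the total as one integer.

piece 0:t — minimal
piece 1:t rests on {0:t}
piece 2:t rests on {1:t}
piece 3:q — minimal
piece 4:q rests on {3:q}
piece 5:p — minimal
piece 6:t rests on {2:t}
piece 7:q rests on {4:q}
piece 8:p rests on {5:p}
minimal pieces: {0:t, 3:q, 5:p}
ways to finish when only these pieces remain (= sum over removing one remaining piece with nothing left below it):
  1 left: {6}→1  {7}→1  {8}→1
  2 left: {2,6}→1  {4,7}→1  {5,8}→1  {6,7}→2  {6,8}→2  {7,8}→2
  3 left: {1,2,6}→1  {2,6,7}→3  {2,6,8}→3  {3,4,7}→1  {4,6,7}→3  {4,7,8}→3  {5,6,8}→3  {5,7,8}→3  {6,7,8}→6
  4 left: {0,1,2,6}→1  {1,2,6,7}→4  {1,2,6,8}→4  {2,4,6,7}→6  {2,5,6,8}→6  {2,6,7,8}→12  {3,4,6,7}→4  {3,4,7,8}→4  {4,5,7,8}→6  {4,6,7,8}→12  {5,6,7,8}→12
  5 left: {0,1,2,6,7}→5  {0,1,2,6,8}→5  {1,2,4,6,7}→10  {1,2,5,6,8}→10  {1,2,6,7,8}→20  {2,3,4,6,7}→10  {2,4,6,7,8}→30  {2,5,6,7,8}→30  {3,4,5,7,8}→10  {3,4,6,7,8}→20  {4,5,6,7,8}→30
  6 left: {0,1,2,4,6,7}→15  {0,1,2,5,6,8}→15  {0,1,2,6,7,8}→30  {1,2,3,4,6,7}→20  {1,2,4,6,7,8}→60  {1,2,5,6,7,8}→60  {2,3,4,6,7,8}→60  {2,4,5,6,7,8}→90  {3,4,5,6,7,8}→60
  7 left: {0,1,2,3,4,6,7}→35  {0,1,2,4,6,7,8}→105  {0,1,2,5,6,7,8}→105  {1,2,3,4,6,7,8}→140  {1,2,4,5,6,7,8}→210  {2,3,4,5,6,7,8}→210
  placing 0:t first → 560 extensions
  placing 3:q first → 420 extensions
  placing 5:p first → 280 extensions
total linear extensions = 1260

1260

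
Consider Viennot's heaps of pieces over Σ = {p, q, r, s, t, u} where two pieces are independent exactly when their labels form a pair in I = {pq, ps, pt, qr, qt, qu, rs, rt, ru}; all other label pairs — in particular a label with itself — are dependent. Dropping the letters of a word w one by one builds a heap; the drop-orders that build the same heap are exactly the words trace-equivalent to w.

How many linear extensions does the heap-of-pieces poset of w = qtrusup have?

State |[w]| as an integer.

drop 0:q onto floor
drop 1:t onto floor
drop 2:r onto floor
drop 3:u onto {1:t}
drop 4:s onto {0:q, 3:u}
drop 5:u onto {4:s}
drop 6:p onto {2:r, 5:u}
ground layer = {0:q, 1:t, 2:r}
drop-orders for the pieces not yet dropped (sum over which currently-grounded one goes next):
  1 to go: {6} 1
  2 to go: {2,6} 1  {5,6} 1
  3 to go: {2,5,6} 2  {4,5,6} 1
  4 to go: {0,4,5,6} 1  {2,4,5,6} 3  {3,4,5,6} 1
  5 to go: {0,2,4,5,6} 4  {0,3,4,5,6} 2  {1,3,4,5,6} 1  {2,3,4,5,6} 4
  if 0:q drops first: 5 orders
  if 1:t drops first: 10 orders
  if 2:r drops first: 3 orders
heap linearizations: 18

18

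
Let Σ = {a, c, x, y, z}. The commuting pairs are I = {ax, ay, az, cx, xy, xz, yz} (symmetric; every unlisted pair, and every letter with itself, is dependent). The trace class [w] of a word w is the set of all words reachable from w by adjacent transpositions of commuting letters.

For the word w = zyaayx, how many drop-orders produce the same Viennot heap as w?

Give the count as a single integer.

0(z) covers ∅
1(y) covers ∅
2(a) covers ∅
3(a) covers 2:a
4(y) covers 1:y
5(x) covers ∅
floor of heap: 0:z, 1:y, 2:a, 5:x
completions by unplaced set U, small U first (add the entries for U minus each lowest piece of U):
  |U|=1: {0}:1  {3}:1  {4}:1  {5}:1
  |U|=2: {0,3}:2  {0,4}:2  {0,5}:2  {1,4}:1  {2,3}:1  {3,4}:2  {3,5}:2  {4,5}:2
  |U|=3: {0,1,4}:3  {0,2,3}:3  {0,3,4}:6  {0,3,5}:6  {0,4,5}:6  {1,3,4}:3  {1,4,5}:3  {2,3,4}:3  {2,3,5}:3  {3,4,5}:6
  |U|=4: {0,1,3,4}:12  {0,1,4,5}:12  {0,2,3,4}:12  {0,2,3,5}:12  {0,3,4,5}:24  {1,2,3,4}:6  {1,3,4,5}:12  {2,3,4,5}:12
  start at 0(z): 30
  start at 1(y): 60
  start at 2(a): 60
  start at 5(x): 30
sum over floor = 180

180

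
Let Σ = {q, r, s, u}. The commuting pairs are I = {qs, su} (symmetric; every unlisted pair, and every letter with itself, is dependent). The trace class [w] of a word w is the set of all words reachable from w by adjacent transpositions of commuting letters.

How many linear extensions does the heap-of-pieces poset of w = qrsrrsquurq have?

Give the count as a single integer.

drop 0:q onto floor
drop 1:r onto {0:q}
drop 2:s onto {1:r}
drop 3:r onto {2:s}
drop 4:r onto {3:r}
drop 5:s onto {4:r}
drop 6:q onto {4:r}
drop 7:u onto {6:q}
drop 8:u onto {7:u}
drop 9:r onto {5:s, 8:u}
drop 10:q onto {9:r}
ground layer = {0:q}
drop-orders for the pieces not yet dropped (sum over which currently-grounded one goes next):
  1 to go: {10} 1
  2 to go: {9,10} 1
  3 to go: {5,9,10} 1  {8,9,10} 1
  4 to go: {5,8,9,10} 2  {7,8,9,10} 1
  5 to go: {5,7,8,9,10} 3  {6,7,8,9,10} 1
  6 to go: {5,6,7,8,9,10} 4
  7 to go: {4,5,6,7,8,9,10} 4
  8 to go: {3,4,5,6,7,8,9,10} 4
  9 to go: {2,3,4,5,6,7,8,9,10} 4
  if 0:q drops first: 4 orders

4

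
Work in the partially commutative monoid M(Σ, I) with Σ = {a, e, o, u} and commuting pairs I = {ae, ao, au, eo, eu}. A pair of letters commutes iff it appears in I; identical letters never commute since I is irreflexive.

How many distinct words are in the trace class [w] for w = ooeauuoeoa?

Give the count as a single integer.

0(o) covers ∅
1(o) covers 0:o
2(e) covers ∅
3(a) covers ∅
4(u) covers 1:o
5(u) covers 4:u
6(o) covers 5:u
7(e) covers 2:e
8(o) covers 6:o
9(a) covers 3:a
floor of heap: 0:o, 2:e, 3:a
completions by unplaced set U, small U first (add the entries for U minus each lowest piece of U):
  |U|=1: {7}:1  {8}:1  {9}:1
  |U|=2: {2,7}:1  {3,9}:1  {6,8}:1  {7,8}:2  {7,9}:2  {8,9}:2
  |U|=3: {2,7,8}:3  {2,7,9}:3  {3,7,9}:3  {3,8,9}:3  {5,6,8}:1  {6,7,8}:3  {6,8,9}:3  {7,8,9}:6
  |U|=4: {2,3,7,9}:6  {2,6,7,8}:6  {2,7,8,9}:12  {3,6,8,9}:6  {3,7,8,9}:12  {4,5,6,8}:1  {5,6,7,8}:4  {5,6,8,9}:4  {6,7,8,9}:12
  |U|=5: {1,4,5,6,8}:1  {2,3,7,8,9}:30  {2,5,6,7,8}:10  {2,6,7,8,9}:30  {3,5,6,8,9}:10  {3,6,7,8,9}:30  {4,5,6,7,8}:5  {4,5,6,8,9}:5  {5,6,7,8,9}:20
  |U|=6: {0,1,4,5,6,8}:1  {1,4,5,6,7,8}:6  {1,4,5,6,8,9}:6  {2,3,6,7,8,9}:90  {2,4,5,6,7,8}:15  {2,5,6,7,8,9}:60  {3,4,5,6,8,9}:15  {3,5,6,7,8,9}:60  {4,5,6,7,8,9}:30
  |U|=7: {0,1,4,5,6,7,8}:7  {0,1,4,5,6,8,9}:7  {1,2,4,5,6,7,8}:21  {1,3,4,5,6,8,9}:21  {1,4,5,6,7,8,9}:42  {2,3,5,6,7,8,9}:210  {2,4,5,6,7,8,9}:105  {3,4,5,6,7,8,9}:105
  |U|=8: {0,1,2,4,5,6,7,8}:28  {0,1,3,4,5,6,8,9}:28  {0,1,4,5,6,7,8,9}:56  {1,2,4,5,6,7,8,9}:168  {1,3,4,5,6,7,8,9}:168  {2,3,4,5,6,7,8,9}:420
  start at 0(o): 756
  start at 2(e): 252
  start at 3(a): 252
sum over floor = 1260

1260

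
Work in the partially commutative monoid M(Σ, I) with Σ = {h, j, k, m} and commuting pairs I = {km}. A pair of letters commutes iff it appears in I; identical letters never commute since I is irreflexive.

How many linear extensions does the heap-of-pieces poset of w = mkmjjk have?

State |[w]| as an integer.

3

0(m) covers ∅
1(k) covers ∅
2(m) covers 0:m
3(j) covers 1:k, 2:m
4(j) covers 3:j
5(k) covers 4:j
floor of heap: 0:m, 1:k
completions by unplaced set U, small U first (add the entries for U minus each lowest piece of U):
  |U|=1: {5}:1
  |U|=2: {4,5}:1
  |U|=3: {3,4,5}:1
  |U|=4: {1,3,4,5}:1  {2,3,4,5}:1
  start at 0(m): 2
  start at 1(k): 1
sum over floor = 3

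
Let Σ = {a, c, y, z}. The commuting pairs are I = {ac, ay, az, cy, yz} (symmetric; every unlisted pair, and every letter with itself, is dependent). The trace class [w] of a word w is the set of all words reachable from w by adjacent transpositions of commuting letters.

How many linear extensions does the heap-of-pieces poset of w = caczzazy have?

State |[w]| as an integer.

drop 0:c onto floor
drop 1:a onto floor
drop 2:c onto {0:c}
drop 3:z onto {2:c}
drop 4:z onto {3:z}
drop 5:a onto {1:a}
drop 6:z onto {4:z}
drop 7:y onto floor
ground layer = {0:c, 1:a, 7:y}
drop-orders for the pieces not yet dropped (sum over which currently-grounded one goes next):
  1 to go: {5} 1  {6} 1  {7} 1
  2 to go: {1,5} 1  {4,6} 1  {5,6} 2  {5,7} 2  {6,7} 2
  3 to go: {1,5,6} 3  {1,5,7} 3  {3,4,6} 1  {4,5,6} 3  {4,6,7} 3  {5,6,7} 6
  4 to go: {1,4,5,6} 6  {1,5,6,7} 12  {2,3,4,6} 1  {3,4,5,6} 4  {3,4,6,7} 4  {4,5,6,7} 12
  5 to go: {0,2,3,4,6} 1  {1,3,4,5,6} 10  {1,4,5,6,7} 30  {2,3,4,5,6} 5  {2,3,4,6,7} 5  {3,4,5,6,7} 20
  6 to go: {0,2,3,4,5,6} 6  {0,2,3,4,6,7} 6  {1,2,3,4,5,6} 15  {1,3,4,5,6,7} 60  {2,3,4,5,6,7} 30
  if 0:c drops first: 105 orders
  if 1:a drops first: 42 orders
  if 7:y drops first: 21 orders
heap linearizations: 168

168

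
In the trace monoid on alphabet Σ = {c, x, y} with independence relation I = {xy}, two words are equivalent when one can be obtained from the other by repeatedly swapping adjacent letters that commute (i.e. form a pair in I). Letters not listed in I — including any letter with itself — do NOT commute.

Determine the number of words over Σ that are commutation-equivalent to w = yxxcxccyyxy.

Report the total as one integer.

0(y) covers ∅
1(x) covers ∅
2(x) covers 1:x
3(c) covers 0:y, 2:x
4(x) covers 3:c
5(c) covers 4:x
6(c) covers 5:c
7(y) covers 6:c
8(y) covers 7:y
9(x) covers 6:c
10(y) covers 8:y
floor of heap: 0:y, 1:x
completions by unplaced set U, small U first (add the entries for U minus each lowest piece of U):
  |U|=1: {9}:1  {10}:1
  |U|=2: {8,10}:1  {9,10}:2
  |U|=3: {7,8,10}:1  {8,9,10}:3
  |U|=4: {7,8,9,10}:4
  |U|=5: {6,7,8,9,10}:4
  |U|=6: {5,6,7,8,9,10}:4
  |U|=7: {4,5,6,7,8,9,10}:4
  |U|=8: {3,4,5,6,7,8,9,10}:4
  |U|=9: {0,3,4,5,6,7,8,9,10}:4  {2,3,4,5,6,7,8,9,10}:4
  start at 0(y): 4
  start at 1(x): 8
sum over floor = 12

12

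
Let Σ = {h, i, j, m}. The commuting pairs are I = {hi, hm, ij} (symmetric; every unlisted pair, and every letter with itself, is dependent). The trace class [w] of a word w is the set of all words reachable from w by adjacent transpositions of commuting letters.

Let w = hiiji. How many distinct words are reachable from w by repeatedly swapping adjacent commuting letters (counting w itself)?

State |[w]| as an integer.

10

0(h) covers ∅
1(i) covers ∅
2(i) covers 1:i
3(j) covers 0:h
4(i) covers 2:i
floor of heap: 0:h, 1:i
completions by unplaced set U, small U first (add the entries for U minus each lowest piece of U):
  |U|=1: {3}:1  {4}:1
  |U|=2: {0,3}:1  {2,4}:1  {3,4}:2
  |U|=3: {0,3,4}:3  {1,2,4}:1  {2,3,4}:3
  start at 0(h): 4
  start at 1(i): 6
sum over floor = 10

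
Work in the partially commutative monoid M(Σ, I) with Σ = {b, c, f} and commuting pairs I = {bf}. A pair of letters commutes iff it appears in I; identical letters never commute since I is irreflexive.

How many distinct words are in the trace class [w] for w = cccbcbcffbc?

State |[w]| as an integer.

piece 0:c — minimal
piece 1:c rests on {0:c}
piece 2:c rests on {1:c}
piece 3:b rests on {2:c}
piece 4:c rests on {3:b}
piece 5:b rests on {4:c}
piece 6:c rests on {5:b}
piece 7:f rests on {6:c}
piece 8:f rests on {7:f}
piece 9:b rests on {6:c}
piece 10:c rests on {8:f, 9:b}
minimal pieces: {0:c}
ways to finish when only these pieces remain (= sum over removing one remaining piece with nothing left below it):
  1 left: {10}→1
  2 left: {8,10}→1  {9,10}→1
  3 left: {7,8,10}→1  {8,9,10}→2
  4 left: {7,8,9,10}→3
  5 left: {6,7,8,9,10}→3
  6 left: {5,6,7,8,9,10}→3
  7 left: {4,5,6,7,8,9,10}→3
  8 left: {3,4,5,6,7,8,9,10}→3
  9 left: {2,3,4,5,6,7,8,9,10}→3
  placing 0:c first → 3 extensions

3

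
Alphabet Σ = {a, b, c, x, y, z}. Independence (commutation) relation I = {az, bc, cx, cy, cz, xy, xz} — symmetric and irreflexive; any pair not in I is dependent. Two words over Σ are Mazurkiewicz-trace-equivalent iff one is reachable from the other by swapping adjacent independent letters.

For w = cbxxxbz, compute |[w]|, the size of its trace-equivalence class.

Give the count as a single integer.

drop 0:c onto floor
drop 1:b onto floor
drop 2:x onto {1:b}
drop 3:x onto {2:x}
drop 4:x onto {3:x}
drop 5:b onto {4:x}
drop 6:z onto {5:b}
ground layer = {0:c, 1:b}
drop-orders for the pieces not yet dropped (sum over which currently-grounded one goes next):
  1 to go: {0} 1  {6} 1
  2 to go: {0,6} 2  {5,6} 1
  3 to go: {0,5,6} 3  {4,5,6} 1
  4 to go: {0,4,5,6} 4  {3,4,5,6} 1
  5 to go: {0,3,4,5,6} 5  {2,3,4,5,6} 1
  if 0:c drops first: 1 orders
  if 1:b drops first: 6 orders
heap linearizations: 7

7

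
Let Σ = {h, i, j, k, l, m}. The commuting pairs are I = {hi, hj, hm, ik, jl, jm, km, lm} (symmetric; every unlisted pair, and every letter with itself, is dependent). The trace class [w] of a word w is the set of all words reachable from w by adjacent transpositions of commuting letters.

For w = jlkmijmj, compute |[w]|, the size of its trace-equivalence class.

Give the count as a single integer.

drop 0:j onto floor
drop 1:l onto floor
drop 2:k onto {0:j, 1:l}
drop 3:m onto floor
drop 4:i onto {0:j, 1:l, 3:m}
drop 5:j onto {2:k, 4:i}
drop 6:m onto {4:i}
drop 7:j onto {5:j}
ground layer = {0:j, 1:l, 3:m}
drop-orders for the pieces not yet dropped (sum over which currently-grounded one goes next):
  1 to go: {6} 1  {7} 1
  2 to go: {5,7} 1  {6,7} 2
  3 to go: {2,5,7} 1  {5,6,7} 3
  4 to go: {2,5,6,7} 4  {4,5,6,7} 3
  5 to go: {2,4,5,6,7} 7  {3,4,5,6,7} 3
  6 to go: {0,2,4,5,6,7} 7  {1,2,4,5,6,7} 7  {2,3,4,5,6,7} 10
  if 0:j drops first: 17 orders
  if 1:l drops first: 17 orders
  if 3:m drops first: 14 orders
heap linearizations: 48

48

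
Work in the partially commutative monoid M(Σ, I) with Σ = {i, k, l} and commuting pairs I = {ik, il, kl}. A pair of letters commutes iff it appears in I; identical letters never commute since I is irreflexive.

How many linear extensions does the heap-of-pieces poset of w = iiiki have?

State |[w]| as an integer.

0(i) covers ∅
1(i) covers 0:i
2(i) covers 1:i
3(k) covers ∅
4(i) covers 2:i
floor of heap: 0:i, 3:k
completions by unplaced set U, small U first (add the entries for U minus each lowest piece of U):
  |U|=1: {3}:1  {4}:1
  |U|=2: {2,4}:1  {3,4}:2
  |U|=3: {1,2,4}:1  {2,3,4}:3
  start at 0(i): 4
  start at 3(k): 1
sum over floor = 5

5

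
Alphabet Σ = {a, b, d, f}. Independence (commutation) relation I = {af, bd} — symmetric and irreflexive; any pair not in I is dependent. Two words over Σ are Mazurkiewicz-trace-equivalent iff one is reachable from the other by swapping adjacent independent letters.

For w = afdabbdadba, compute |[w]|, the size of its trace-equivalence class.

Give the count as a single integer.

12

drop 0:a onto floor
drop 1:f onto floor
drop 2:d onto {0:a, 1:f}
drop 3:a onto {2:d}
drop 4:b onto {3:a}
drop 5:b onto {4:b}
drop 6:d onto {3:a}
drop 7:a onto {5:b, 6:d}
drop 8:d onto {7:a}
drop 9:b onto {7:a}
drop 10:a onto {8:d, 9:b}
ground layer = {0:a, 1:f}
drop-orders for the pieces not yet dropped (sum over which currently-grounded one goes next):
  1 to go: {10} 1
  2 to go: {8,10} 1  {9,10} 1
  3 to go: {8,9,10} 2
  4 to go: {7,8,9,10} 2
  5 to go: {5,7,8,9,10} 2  {6,7,8,9,10} 2
  6 to go: {4,5,7,8,9,10} 2  {5,6,7,8,9,10} 4
  7 to go: {4,5,6,7,8,9,10} 6
  8 to go: {3,4,5,6,7,8,9,10} 6
  9 to go: {2,3,4,5,6,7,8,9,10} 6
  if 0:a drops first: 6 orders
  if 1:f drops first: 6 orders
heap linearizations: 12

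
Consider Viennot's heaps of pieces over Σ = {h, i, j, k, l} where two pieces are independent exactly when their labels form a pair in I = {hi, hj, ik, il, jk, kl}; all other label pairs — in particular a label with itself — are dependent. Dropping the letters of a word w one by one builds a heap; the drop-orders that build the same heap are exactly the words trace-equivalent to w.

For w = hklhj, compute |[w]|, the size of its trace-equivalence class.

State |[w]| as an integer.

5

piece 0:h — minimal
piece 1:k rests on {0:h}
piece 2:l rests on {0:h}
piece 3:h rests on {1:k, 2:l}
piece 4:j rests on {2:l}
minimal pieces: {0:h}
ways to finish when only these pieces remain (= sum over removing one remaining piece with nothing left below it):
  1 left: {3}→1  {4}→1
  2 left: {1,3}→1  {3,4}→2
  3 left: {1,3,4}→3  {2,3,4}→2
  placing 0:h first → 5 extensions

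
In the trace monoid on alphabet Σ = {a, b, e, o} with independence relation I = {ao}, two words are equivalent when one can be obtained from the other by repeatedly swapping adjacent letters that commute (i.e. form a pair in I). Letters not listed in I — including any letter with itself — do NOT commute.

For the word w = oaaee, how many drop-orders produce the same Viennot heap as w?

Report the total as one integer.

3

drop 0:o onto floor
drop 1:a onto floor
drop 2:a onto {1:a}
drop 3:e onto {0:o, 2:a}
drop 4:e onto {3:e}
ground layer = {0:o, 1:a}
drop-orders for the pieces not yet dropped (sum over which currently-grounded one goes next):
  1 to go: {4} 1
  2 to go: {3,4} 1
  3 to go: {0,3,4} 1  {2,3,4} 1
  if 0:o drops first: 1 orders
  if 1:a drops first: 2 orders
heap linearizations: 3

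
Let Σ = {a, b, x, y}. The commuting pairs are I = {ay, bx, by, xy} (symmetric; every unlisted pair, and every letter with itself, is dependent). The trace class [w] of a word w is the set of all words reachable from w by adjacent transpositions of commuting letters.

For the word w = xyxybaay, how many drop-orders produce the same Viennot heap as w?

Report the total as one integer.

drop 0:x onto floor
drop 1:y onto floor
drop 2:x onto {0:x}
drop 3:y onto {1:y}
drop 4:b onto floor
drop 5:a onto {2:x, 4:b}
drop 6:a onto {5:a}
drop 7:y onto {3:y}
ground layer = {0:x, 1:y, 4:b}
drop-orders for the pieces not yet dropped (sum over which currently-grounded one goes next):
  1 to go: {6} 1  {7} 1
  2 to go: {3,7} 1  {5,6} 1  {6,7} 2
  3 to go: {1,3,7} 1  {2,5,6} 1  {3,6,7} 3  {4,5,6} 1  {5,6,7} 3
  4 to go: {0,2,5,6} 1  {1,3,6,7} 4  {2,4,5,6} 2  {2,5,6,7} 4  {3,5,6,7} 6  {4,5,6,7} 4
  5 to go: {0,2,4,5,6} 3  {0,2,5,6,7} 5  {1,3,5,6,7} 10  {2,3,5,6,7} 10  {2,4,5,6,7} 10  {3,4,5,6,7} 10
  6 to go: {0,2,3,5,6,7} 15  {0,2,4,5,6,7} 18  {1,2,3,5,6,7} 20  {1,3,4,5,6,7} 20  {2,3,4,5,6,7} 30
  if 0:x drops first: 70 orders
  if 1:y drops first: 63 orders
  if 4:b drops first: 35 orders
heap linearizations: 168

168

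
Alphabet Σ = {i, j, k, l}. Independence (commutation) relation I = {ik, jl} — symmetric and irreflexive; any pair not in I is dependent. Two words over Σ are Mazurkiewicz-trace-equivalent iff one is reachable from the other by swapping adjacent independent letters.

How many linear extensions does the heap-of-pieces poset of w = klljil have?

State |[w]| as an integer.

3

drop 0:k onto floor
drop 1:l onto {0:k}
drop 2:l onto {1:l}
drop 3:j onto {0:k}
drop 4:i onto {2:l, 3:j}
drop 5:l onto {4:i}
ground layer = {0:k}
drop-orders for the pieces not yet dropped (sum over which currently-grounded one goes next):
  1 to go: {5} 1
  2 to go: {4,5} 1
  3 to go: {2,4,5} 1  {3,4,5} 1
  4 to go: {1,2,4,5} 1  {2,3,4,5} 2
  if 0:k drops first: 3 orders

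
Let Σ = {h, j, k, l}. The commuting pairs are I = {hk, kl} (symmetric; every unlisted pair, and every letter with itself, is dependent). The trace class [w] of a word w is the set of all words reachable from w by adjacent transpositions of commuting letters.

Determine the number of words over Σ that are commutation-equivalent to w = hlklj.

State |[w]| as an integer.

4

0(h) covers ∅
1(l) covers 0:h
2(k) covers ∅
3(l) covers 1:l
4(j) covers 2:k, 3:l
floor of heap: 0:h, 2:k
completions by unplaced set U, small U first (add the entries for U minus each lowest piece of U):
  |U|=1: {4}:1
  |U|=2: {2,4}:1  {3,4}:1
  |U|=3: {1,3,4}:1  {2,3,4}:2
  start at 0(h): 3
  start at 2(k): 1
sum over floor = 4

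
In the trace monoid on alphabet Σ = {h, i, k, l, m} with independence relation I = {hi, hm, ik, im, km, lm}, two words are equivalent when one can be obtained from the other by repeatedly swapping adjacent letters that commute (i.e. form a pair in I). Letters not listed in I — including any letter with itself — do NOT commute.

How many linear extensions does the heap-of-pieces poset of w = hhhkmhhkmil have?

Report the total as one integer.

440

0(h) covers ∅
1(h) covers 0:h
2(h) covers 1:h
3(k) covers 2:h
4(m) covers ∅
5(h) covers 3:k
6(h) covers 5:h
7(k) covers 6:h
8(m) covers 4:m
9(i) covers ∅
10(l) covers 7:k, 9:i
floor of heap: 0:h, 4:m, 9:i
completions by unplaced set U, small U first (add the entries for U minus each lowest piece of U):
  |U|=1: {8}:1  {10}:1
  |U|=2: {4,8}:1  {7,10}:1  {8,10}:2  {9,10}:1
  |U|=3: {4,8,10}:3  {6,7,10}:1  {7,8,10}:3  {7,9,10}:2  {8,9,10}:3
  |U|=4: {4,7,8,10}:6  {4,8,9,10}:6  {5,6,7,10}:1  {6,7,8,10}:4  {6,7,9,10}:3  {7,8,9,10}:8
  |U|=5: {3,5,6,7,10}:1  {4,6,7,8,10}:10  {4,7,8,9,10}:20  {5,6,7,8,10}:5  {5,6,7,9,10}:4  {6,7,8,9,10}:15
  |U|=6: {2,3,5,6,7,10}:1  {3,5,6,7,8,10}:6  {3,5,6,7,9,10}:5  {4,5,6,7,8,10}:15  {4,6,7,8,9,10}:45  {5,6,7,8,9,10}:24
  |U|=7: {1,2,3,5,6,7,10}:1  {2,3,5,6,7,8,10}:7  {2,3,5,6,7,9,10}:6  {3,4,5,6,7,8,10}:21  {3,5,6,7,8,9,10}:35  {4,5,6,7,8,9,10}:84
  |U|=8: {0,1,2,3,5,6,7,10}:1  {1,2,3,5,6,7,8,10}:8  {1,2,3,5,6,7,9,10}:7  {2,3,4,5,6,7,8,10}:28  {2,3,5,6,7,8,9,10}:48  {3,4,5,6,7,8,9,10}:140
  |U|=9: {0,1,2,3,5,6,7,8,10}:9  {0,1,2,3,5,6,7,9,10}:8  {1,2,3,4,5,6,7,8,10}:36  {1,2,3,5,6,7,8,9,10}:63  {2,3,4,5,6,7,8,9,10}:216
  start at 0(h): 315
  start at 4(m): 80
  start at 9(i): 45
sum over floor = 440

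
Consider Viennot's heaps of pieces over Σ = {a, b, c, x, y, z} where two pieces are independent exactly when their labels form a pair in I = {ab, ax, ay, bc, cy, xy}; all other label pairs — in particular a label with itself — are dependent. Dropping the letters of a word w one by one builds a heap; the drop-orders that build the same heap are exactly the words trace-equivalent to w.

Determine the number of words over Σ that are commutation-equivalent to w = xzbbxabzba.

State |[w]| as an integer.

#0=x has no predecessor
#1=z depends on [0:x]
#2=b depends on [1:z]
#3=b depends on [2:b]
#4=x depends on [3:b]
#5=a depends on [1:z]
#6=b depends on [4:x]
#7=z depends on [5:a, 6:b]
#8=b depends on [7:z]
#9=a depends on [7:z]
sources: [0:x]
N(rest) = Σ N(rest − s) over sources s of rest; N(one piece) = 1:
  size 1 → [8]=1  [9]=1
  size 2 → [8,9]=2
  size 3 → [7,8,9]=2
  size 4 → [5,7,8,9]=2  [6,7,8,9]=2
  size 5 → [4,6,7,8,9]=2  [5,6,7,8,9]=4
  size 6 → [3,4,6,7,8,9]=2  [4,5,6,7,8,9]=6
  size 7 → [2,3,4,6,7,8,9]=2  [3,4,5,6,7,8,9]=8
  size 8 → [2,3,4,5,6,7,8,9]=10
  first=0(x) contributes 10

10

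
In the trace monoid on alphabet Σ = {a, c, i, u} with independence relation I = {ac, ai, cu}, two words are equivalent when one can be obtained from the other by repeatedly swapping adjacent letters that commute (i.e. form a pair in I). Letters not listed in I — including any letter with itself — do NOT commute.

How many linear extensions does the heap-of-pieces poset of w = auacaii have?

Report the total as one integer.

drop 0:a onto floor
drop 1:u onto {0:a}
drop 2:a onto {1:u}
drop 3:c onto floor
drop 4:a onto {2:a}
drop 5:i onto {1:u, 3:c}
drop 6:i onto {5:i}
ground layer = {0:a, 3:c}
drop-orders for the pieces not yet dropped (sum over which currently-grounded one goes next):
  1 to go: {4} 1  {6} 1
  2 to go: {2,4} 1  {4,6} 2  {5,6} 1
  3 to go: {2,4,6} 3  {3,5,6} 1  {4,5,6} 3
  4 to go: {2,4,5,6} 6  {3,4,5,6} 4
  5 to go: {1,2,4,5,6} 6  {2,3,4,5,6} 10
  if 0:a drops first: 16 orders
  if 3:c drops first: 6 orders
heap linearizations: 22

22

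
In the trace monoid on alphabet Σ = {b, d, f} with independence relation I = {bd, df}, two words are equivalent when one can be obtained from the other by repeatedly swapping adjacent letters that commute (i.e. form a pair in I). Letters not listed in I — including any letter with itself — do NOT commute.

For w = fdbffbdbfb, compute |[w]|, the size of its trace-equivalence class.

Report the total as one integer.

45

drop 0:f onto floor
drop 1:d onto floor
drop 2:b onto {0:f}
drop 3:f onto {2:b}
drop 4:f onto {3:f}
drop 5:b onto {4:f}
drop 6:d onto {1:d}
drop 7:b onto {5:b}
drop 8:f onto {7:b}
drop 9:b onto {8:f}
ground layer = {0:f, 1:d}
drop-orders for the pieces not yet dropped (sum over which currently-grounded one goes next):
  1 to go: {6} 1  {9} 1
  2 to go: {1,6} 1  {6,9} 2  {8,9} 1
  3 to go: {1,6,9} 3  {6,8,9} 3  {7,8,9} 1
  4 to go: {1,6,8,9} 6  {5,7,8,9} 1  {6,7,8,9} 4
  5 to go: {1,6,7,8,9} 10  {4,5,7,8,9} 1  {5,6,7,8,9} 5
  6 to go: {1,5,6,7,8,9} 15  {3,4,5,7,8,9} 1  {4,5,6,7,8,9} 6
  7 to go: {1,4,5,6,7,8,9} 21  {2,3,4,5,7,8,9} 1  {3,4,5,6,7,8,9} 7
  8 to go: {0,2,3,4,5,7,8,9} 1  {1,3,4,5,6,7,8,9} 28  {2,3,4,5,6,7,8,9} 8
  if 0:f drops first: 36 orders
  if 1:d drops first: 9 orders
heap linearizations: 45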